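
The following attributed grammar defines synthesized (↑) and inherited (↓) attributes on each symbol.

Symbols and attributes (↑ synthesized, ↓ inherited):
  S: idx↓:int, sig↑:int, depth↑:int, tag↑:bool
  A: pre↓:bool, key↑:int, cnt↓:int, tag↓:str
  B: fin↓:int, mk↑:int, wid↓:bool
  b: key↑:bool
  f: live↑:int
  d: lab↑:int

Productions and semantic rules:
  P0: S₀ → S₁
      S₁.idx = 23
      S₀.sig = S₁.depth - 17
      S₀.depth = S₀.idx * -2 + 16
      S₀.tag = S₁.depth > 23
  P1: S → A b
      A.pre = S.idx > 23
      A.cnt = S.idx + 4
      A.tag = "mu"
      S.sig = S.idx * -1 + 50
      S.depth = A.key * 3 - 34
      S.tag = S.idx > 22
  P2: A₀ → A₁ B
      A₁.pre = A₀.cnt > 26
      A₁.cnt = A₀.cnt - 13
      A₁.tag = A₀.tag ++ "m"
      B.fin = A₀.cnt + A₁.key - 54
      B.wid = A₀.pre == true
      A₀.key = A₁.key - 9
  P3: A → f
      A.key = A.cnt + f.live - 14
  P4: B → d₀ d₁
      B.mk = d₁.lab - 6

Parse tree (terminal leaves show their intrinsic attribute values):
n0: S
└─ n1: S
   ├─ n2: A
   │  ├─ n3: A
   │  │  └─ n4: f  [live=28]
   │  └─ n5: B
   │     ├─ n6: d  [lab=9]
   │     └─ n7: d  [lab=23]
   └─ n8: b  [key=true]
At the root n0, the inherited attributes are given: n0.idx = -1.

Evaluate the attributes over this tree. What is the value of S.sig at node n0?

1. n0.idx = -1  [given at root]
2. n1.idx = 23  [23]
3. n2.pre = false  [S.idx > 23]
4. n2.cnt = 27  [S.idx + 4]
5. n2.tag = "mu"  ["mu"]
6. n3.pre = true  [A₀.cnt > 26]
7. n3.cnt = 14  [A₀.cnt - 13]
8. n3.tag = "mum"  [A₀.tag ++ "m"]
9. n4.live = 28  [terminal]
10. n3.key = 28  [A.cnt + f.live - 14]
11. n5.fin = 1  [A₀.cnt + A₁.key - 54]
12. n5.wid = false  [A₀.pre == true]
13. n6.lab = 9  [terminal]
14. n7.lab = 23  [terminal]
15. n5.mk = 17  [d₁.lab - 6]
16. n2.key = 19  [A₁.key - 9]
17. n8.key = true  [terminal]
18. n1.sig = 27  [S.idx * -1 + 50]
19. n1.depth = 23  [A.key * 3 - 34]
20. n1.tag = true  [S.idx > 22]
21. n0.sig = 6  [S₁.depth - 17]
22. n0.depth = 18  [S₀.idx * -2 + 16]
23. n0.tag = false  [S₁.depth > 23]

6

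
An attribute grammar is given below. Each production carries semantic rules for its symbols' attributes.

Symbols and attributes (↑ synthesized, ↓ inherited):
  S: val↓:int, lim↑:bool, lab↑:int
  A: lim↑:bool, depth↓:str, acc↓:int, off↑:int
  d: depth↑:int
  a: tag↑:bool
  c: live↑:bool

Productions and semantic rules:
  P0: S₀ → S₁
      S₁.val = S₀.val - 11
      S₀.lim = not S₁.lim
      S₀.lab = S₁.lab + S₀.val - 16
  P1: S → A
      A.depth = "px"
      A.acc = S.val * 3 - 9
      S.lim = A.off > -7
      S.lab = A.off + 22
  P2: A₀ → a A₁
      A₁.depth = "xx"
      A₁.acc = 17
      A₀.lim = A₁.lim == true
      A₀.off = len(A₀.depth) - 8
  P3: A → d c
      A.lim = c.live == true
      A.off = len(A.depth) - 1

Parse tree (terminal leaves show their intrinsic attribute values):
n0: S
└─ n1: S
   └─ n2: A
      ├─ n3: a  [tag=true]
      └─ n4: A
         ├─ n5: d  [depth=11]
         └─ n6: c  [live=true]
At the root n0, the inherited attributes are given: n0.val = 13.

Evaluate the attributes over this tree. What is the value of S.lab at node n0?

13

1. n0.val = 13  [given at root]
2. n1.val = 2  [S₀.val - 11]
3. n2.depth = "px"  ["px"]
4. n2.acc = -3  [S.val * 3 - 9]
5. n3.tag = true  [terminal]
6. n4.depth = "xx"  ["xx"]
7. n4.acc = 17  [17]
8. n5.depth = 11  [terminal]
9. n6.live = true  [terminal]
10. n4.lim = true  [c.live == true]
11. n4.off = 1  [len(A.depth) - 1]
12. n2.lim = true  [A₁.lim == true]
13. n2.off = -6  [len(A₀.depth) - 8]
14. n1.lim = true  [A.off > -7]
15. n1.lab = 16  [A.off + 22]
16. n0.lim = false  [not S₁.lim]
17. n0.lab = 13  [S₁.lab + S₀.val - 16]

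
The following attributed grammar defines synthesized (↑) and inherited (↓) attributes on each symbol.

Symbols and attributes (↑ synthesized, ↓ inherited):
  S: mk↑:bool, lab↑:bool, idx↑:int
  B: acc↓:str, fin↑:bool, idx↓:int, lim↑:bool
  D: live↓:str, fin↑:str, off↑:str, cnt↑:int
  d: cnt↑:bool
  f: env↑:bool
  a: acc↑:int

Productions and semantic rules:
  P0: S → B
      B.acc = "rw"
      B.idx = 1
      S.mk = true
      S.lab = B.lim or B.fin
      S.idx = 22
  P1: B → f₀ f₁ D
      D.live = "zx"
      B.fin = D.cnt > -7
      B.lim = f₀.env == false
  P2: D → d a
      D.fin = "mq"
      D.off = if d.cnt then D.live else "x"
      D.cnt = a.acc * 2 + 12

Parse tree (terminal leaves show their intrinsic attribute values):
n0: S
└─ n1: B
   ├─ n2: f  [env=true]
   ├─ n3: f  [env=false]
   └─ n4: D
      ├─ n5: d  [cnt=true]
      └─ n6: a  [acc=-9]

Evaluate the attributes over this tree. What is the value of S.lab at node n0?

1. n1.acc = "rw"  ["rw"]
2. n1.idx = 1  [1]
3. n2.env = true  [terminal]
4. n3.env = false  [terminal]
5. n4.live = "zx"  ["zx"]
6. n5.cnt = true  [terminal]
7. n6.acc = -9  [terminal]
8. n4.fin = "mq"  ["mq"]
9. n4.off = "zx"  [if d.cnt then D.live else "x"]
10. n4.cnt = -6  [a.acc * 2 + 12]
11. n1.fin = true  [D.cnt > -7]
12. n1.lim = false  [f₀.env == false]
13. n0.mk = true  [true]
14. n0.lab = true  [B.lim or B.fin]
15. n0.idx = 22  [22]

true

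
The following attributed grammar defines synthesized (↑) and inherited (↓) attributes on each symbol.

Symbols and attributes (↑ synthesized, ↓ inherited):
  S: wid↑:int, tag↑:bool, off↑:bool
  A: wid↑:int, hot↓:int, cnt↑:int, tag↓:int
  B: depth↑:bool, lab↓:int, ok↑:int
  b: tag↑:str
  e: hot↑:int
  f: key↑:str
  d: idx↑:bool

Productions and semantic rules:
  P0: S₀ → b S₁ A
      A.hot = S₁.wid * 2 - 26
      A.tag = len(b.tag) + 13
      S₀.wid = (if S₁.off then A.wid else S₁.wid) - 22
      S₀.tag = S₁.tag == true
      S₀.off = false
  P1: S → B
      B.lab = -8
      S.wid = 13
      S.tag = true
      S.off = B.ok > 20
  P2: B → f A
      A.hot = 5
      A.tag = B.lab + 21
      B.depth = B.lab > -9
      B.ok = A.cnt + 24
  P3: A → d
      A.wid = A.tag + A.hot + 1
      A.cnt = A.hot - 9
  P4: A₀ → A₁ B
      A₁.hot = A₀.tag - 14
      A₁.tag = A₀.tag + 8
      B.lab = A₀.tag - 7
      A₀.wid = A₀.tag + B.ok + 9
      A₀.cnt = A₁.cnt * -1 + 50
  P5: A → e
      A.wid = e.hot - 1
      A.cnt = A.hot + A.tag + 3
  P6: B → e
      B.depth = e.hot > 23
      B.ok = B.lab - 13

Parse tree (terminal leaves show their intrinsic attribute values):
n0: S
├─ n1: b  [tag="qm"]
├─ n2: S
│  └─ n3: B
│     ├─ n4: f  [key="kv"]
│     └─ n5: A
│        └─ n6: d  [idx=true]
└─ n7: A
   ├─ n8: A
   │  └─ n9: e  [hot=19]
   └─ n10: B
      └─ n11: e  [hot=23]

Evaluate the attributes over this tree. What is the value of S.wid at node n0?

-9

1. n1.tag = "qm"  [terminal]
2. n3.lab = -8  [-8]
3. n4.key = "kv"  [terminal]
4. n5.hot = 5  [5]
5. n5.tag = 13  [B.lab + 21]
6. n6.idx = true  [terminal]
7. n5.wid = 19  [A.tag + A.hot + 1]
8. n5.cnt = -4  [A.hot - 9]
9. n3.depth = true  [B.lab > -9]
10. n3.ok = 20  [A.cnt + 24]
11. n2.wid = 13  [13]
12. n2.tag = true  [true]
13. n2.off = false  [B.ok > 20]
14. n7.hot = 0  [S₁.wid * 2 - 26]
15. n7.tag = 15  [len(b.tag) + 13]
16. n8.hot = 1  [A₀.tag - 14]
17. n8.tag = 23  [A₀.tag + 8]
18. n9.hot = 19  [terminal]
19. n8.wid = 18  [e.hot - 1]
20. n8.cnt = 27  [A.hot + A.tag + 3]
21. n10.lab = 8  [A₀.tag - 7]
22. n11.hot = 23  [terminal]
23. n10.depth = false  [e.hot > 23]
24. n10.ok = -5  [B.lab - 13]
25. n7.wid = 19  [A₀.tag + B.ok + 9]
26. n7.cnt = 23  [A₁.cnt * -1 + 50]
27. n0.wid = -9  [(if S₁.off then A.wid else S₁.wid) - 22]
28. n0.tag = true  [S₁.tag == true]
29. n0.off = false  [false]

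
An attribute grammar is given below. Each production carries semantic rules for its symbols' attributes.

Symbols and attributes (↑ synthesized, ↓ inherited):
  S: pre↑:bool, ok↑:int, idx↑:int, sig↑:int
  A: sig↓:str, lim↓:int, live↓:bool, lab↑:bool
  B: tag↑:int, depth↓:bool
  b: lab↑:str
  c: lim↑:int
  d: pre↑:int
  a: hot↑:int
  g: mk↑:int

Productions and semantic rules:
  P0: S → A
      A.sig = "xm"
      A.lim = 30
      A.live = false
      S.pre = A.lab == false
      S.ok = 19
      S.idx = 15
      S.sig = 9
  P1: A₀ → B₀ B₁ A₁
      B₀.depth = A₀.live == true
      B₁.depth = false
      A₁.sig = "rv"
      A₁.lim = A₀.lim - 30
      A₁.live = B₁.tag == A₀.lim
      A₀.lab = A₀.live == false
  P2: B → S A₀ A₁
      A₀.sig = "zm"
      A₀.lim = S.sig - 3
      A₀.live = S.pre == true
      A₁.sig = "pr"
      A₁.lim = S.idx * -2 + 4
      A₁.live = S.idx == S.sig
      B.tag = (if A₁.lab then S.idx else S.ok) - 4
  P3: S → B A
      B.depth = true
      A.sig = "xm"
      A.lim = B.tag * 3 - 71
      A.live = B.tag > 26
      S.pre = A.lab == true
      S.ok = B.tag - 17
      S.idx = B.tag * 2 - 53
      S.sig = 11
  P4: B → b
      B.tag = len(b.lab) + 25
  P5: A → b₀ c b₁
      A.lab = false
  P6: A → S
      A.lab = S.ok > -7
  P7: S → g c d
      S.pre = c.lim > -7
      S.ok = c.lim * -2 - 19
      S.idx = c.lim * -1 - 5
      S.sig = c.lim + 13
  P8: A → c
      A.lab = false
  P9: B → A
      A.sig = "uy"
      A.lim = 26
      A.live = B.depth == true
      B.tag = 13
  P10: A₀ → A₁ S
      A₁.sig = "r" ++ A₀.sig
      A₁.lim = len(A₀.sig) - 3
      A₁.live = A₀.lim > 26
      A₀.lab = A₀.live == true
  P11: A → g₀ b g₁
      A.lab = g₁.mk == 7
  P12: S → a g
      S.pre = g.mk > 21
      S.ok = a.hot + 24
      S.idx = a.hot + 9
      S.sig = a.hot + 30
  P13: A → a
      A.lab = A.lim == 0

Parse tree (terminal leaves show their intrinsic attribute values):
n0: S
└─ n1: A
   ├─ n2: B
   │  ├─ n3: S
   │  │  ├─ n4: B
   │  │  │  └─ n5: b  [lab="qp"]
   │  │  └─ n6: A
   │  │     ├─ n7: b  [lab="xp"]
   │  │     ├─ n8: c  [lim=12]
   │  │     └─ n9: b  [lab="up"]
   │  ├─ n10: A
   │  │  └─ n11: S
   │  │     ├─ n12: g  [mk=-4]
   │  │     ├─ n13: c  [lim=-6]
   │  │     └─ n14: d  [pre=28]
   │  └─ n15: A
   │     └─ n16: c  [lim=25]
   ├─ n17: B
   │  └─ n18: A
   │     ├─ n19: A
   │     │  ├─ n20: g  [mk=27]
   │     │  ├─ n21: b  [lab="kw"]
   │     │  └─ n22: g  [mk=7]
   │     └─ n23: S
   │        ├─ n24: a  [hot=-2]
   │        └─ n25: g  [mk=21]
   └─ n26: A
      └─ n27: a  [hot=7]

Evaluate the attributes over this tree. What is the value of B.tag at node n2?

6

1. n1.sig = "xm"  ["xm"]
2. n1.lim = 30  [30]
3. n1.live = false  [false]
4. n2.depth = false  [A₀.live == true]
5. n4.depth = true  [true]
6. n5.lab = "qp"  [terminal]
7. n4.tag = 27  [len(b.lab) + 25]
8. n6.sig = "xm"  ["xm"]
9. n6.lim = 10  [B.tag * 3 - 71]
10. n6.live = true  [B.tag > 26]
11. n7.lab = "xp"  [terminal]
12. n8.lim = 12  [terminal]
13. n9.lab = "up"  [terminal]
14. n6.lab = false  [false]
15. n3.pre = false  [A.lab == true]
16. n3.ok = 10  [B.tag - 17]
17. n3.idx = 1  [B.tag * 2 - 53]
18. n3.sig = 11  [11]
19. n10.sig = "zm"  ["zm"]
20. n10.lim = 8  [S.sig - 3]
21. n10.live = false  [S.pre == true]
22. n12.mk = -4  [terminal]
23. n13.lim = -6  [terminal]
24. n14.pre = 28  [terminal]
25. n11.pre = true  [c.lim > -7]
26. n11.ok = -7  [c.lim * -2 - 19]
27. n11.idx = 1  [c.lim * -1 - 5]
28. n11.sig = 7  [c.lim + 13]
29. n10.lab = false  [S.ok > -7]
30. n15.sig = "pr"  ["pr"]
31. n15.lim = 2  [S.idx * -2 + 4]
32. n15.live = false  [S.idx == S.sig]
33. n16.lim = 25  [terminal]
34. n15.lab = false  [false]
35. n2.tag = 6  [(if A₁.lab then S.idx else S.ok) - 4]
36. n17.depth = false  [false]
37. n18.sig = "uy"  ["uy"]
38. n18.lim = 26  [26]
39. n18.live = false  [B.depth == true]
40. n19.sig = "ruy"  ["r" ++ A₀.sig]
41. n19.lim = -1  [len(A₀.sig) - 3]
42. n19.live = false  [A₀.lim > 26]
43. n20.mk = 27  [terminal]
44. n21.lab = "kw"  [terminal]
45. n22.mk = 7  [terminal]
46. n19.lab = true  [g₁.mk == 7]
47. n24.hot = -2  [terminal]
48. n25.mk = 21  [terminal]
49. n23.pre = false  [g.mk > 21]
50. n23.ok = 22  [a.hot + 24]
51. n23.idx = 7  [a.hot + 9]
52. n23.sig = 28  [a.hot + 30]
53. n18.lab = false  [A₀.live == true]
54. n17.tag = 13  [13]
55. n26.sig = "rv"  ["rv"]
56. n26.lim = 0  [A₀.lim - 30]
57. n26.live = false  [B₁.tag == A₀.lim]
58. n27.hot = 7  [terminal]
59. n26.lab = true  [A.lim == 0]
60. n1.lab = true  [A₀.live == false]
61. n0.pre = false  [A.lab == false]
62. n0.ok = 19  [19]
63. n0.idx = 15  [15]
64. n0.sig = 9  [9]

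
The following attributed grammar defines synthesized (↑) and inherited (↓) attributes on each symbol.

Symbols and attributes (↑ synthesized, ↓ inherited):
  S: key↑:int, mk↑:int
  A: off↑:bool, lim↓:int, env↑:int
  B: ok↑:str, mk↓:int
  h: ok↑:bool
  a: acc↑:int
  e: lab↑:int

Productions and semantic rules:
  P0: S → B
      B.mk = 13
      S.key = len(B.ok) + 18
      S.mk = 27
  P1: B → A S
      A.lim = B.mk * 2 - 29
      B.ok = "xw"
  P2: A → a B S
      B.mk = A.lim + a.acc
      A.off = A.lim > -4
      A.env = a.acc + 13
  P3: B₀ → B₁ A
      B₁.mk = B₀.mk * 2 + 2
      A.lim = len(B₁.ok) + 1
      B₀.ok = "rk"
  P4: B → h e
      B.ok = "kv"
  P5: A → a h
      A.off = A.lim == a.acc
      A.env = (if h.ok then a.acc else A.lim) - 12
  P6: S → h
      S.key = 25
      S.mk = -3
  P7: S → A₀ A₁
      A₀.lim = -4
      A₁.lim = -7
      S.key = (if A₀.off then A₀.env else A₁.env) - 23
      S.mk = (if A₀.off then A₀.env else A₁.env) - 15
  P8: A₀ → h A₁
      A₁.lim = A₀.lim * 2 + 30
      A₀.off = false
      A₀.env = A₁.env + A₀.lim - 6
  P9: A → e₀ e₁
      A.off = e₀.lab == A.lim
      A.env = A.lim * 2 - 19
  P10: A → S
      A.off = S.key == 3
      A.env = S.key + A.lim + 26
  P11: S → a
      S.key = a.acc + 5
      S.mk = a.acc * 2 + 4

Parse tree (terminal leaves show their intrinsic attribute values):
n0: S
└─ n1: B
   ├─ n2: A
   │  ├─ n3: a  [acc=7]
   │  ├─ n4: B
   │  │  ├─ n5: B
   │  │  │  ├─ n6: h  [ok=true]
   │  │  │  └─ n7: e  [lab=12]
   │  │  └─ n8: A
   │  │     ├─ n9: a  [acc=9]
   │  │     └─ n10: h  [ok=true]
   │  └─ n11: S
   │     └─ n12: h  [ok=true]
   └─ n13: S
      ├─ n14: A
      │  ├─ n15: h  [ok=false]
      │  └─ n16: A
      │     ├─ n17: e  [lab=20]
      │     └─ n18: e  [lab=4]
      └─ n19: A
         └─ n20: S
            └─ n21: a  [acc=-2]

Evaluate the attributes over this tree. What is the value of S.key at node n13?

-1

1. n1.mk = 13  [13]
2. n2.lim = -3  [B.mk * 2 - 29]
3. n3.acc = 7  [terminal]
4. n4.mk = 4  [A.lim + a.acc]
5. n5.mk = 10  [B₀.mk * 2 + 2]
6. n6.ok = true  [terminal]
7. n7.lab = 12  [terminal]
8. n5.ok = "kv"  ["kv"]
9. n8.lim = 3  [len(B₁.ok) + 1]
10. n9.acc = 9  [terminal]
11. n10.ok = true  [terminal]
12. n8.off = false  [A.lim == a.acc]
13. n8.env = -3  [(if h.ok then a.acc else A.lim) - 12]
14. n4.ok = "rk"  ["rk"]
15. n12.ok = true  [terminal]
16. n11.key = 25  [25]
17. n11.mk = -3  [-3]
18. n2.off = true  [A.lim > -4]
19. n2.env = 20  [a.acc + 13]
20. n14.lim = -4  [-4]
21. n15.ok = false  [terminal]
22. n16.lim = 22  [A₀.lim * 2 + 30]
23. n17.lab = 20  [terminal]
24. n18.lab = 4  [terminal]
25. n16.off = false  [e₀.lab == A.lim]
26. n16.env = 25  [A.lim * 2 - 19]
27. n14.off = false  [false]
28. n14.env = 15  [A₁.env + A₀.lim - 6]
29. n19.lim = -7  [-7]
30. n21.acc = -2  [terminal]
31. n20.key = 3  [a.acc + 5]
32. n20.mk = 0  [a.acc * 2 + 4]
33. n19.off = true  [S.key == 3]
34. n19.env = 22  [S.key + A.lim + 26]
35. n13.key = -1  [(if A₀.off then A₀.env else A₁.env) - 23]
36. n13.mk = 7  [(if A₀.off then A₀.env else A₁.env) - 15]
37. n1.ok = "xw"  ["xw"]
38. n0.key = 20  [len(B.ok) + 18]
39. n0.mk = 27  [27]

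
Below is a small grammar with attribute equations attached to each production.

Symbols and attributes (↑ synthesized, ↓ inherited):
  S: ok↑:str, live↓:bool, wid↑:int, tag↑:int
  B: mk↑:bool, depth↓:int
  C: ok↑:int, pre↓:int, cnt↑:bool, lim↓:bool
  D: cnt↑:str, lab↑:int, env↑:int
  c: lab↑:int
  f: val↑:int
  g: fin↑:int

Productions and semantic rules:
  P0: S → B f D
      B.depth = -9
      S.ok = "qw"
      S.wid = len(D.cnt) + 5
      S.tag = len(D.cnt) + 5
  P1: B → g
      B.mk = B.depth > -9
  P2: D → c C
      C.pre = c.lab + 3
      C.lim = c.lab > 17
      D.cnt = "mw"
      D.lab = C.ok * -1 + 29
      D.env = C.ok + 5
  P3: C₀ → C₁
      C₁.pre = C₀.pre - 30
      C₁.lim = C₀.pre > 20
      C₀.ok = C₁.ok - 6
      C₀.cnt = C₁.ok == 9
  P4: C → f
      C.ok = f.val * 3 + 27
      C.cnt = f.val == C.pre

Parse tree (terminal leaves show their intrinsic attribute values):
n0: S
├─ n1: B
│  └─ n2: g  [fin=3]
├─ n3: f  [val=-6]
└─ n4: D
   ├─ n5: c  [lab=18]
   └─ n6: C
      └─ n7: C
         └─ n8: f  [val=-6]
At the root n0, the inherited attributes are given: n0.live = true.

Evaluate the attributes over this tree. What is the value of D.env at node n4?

1. n0.live = true  [given at root]
2. n1.depth = -9  [-9]
3. n2.fin = 3  [terminal]
4. n1.mk = false  [B.depth > -9]
5. n3.val = -6  [terminal]
6. n5.lab = 18  [terminal]
7. n6.pre = 21  [c.lab + 3]
8. n6.lim = true  [c.lab > 17]
9. n7.pre = -9  [C₀.pre - 30]
10. n7.lim = true  [C₀.pre > 20]
11. n8.val = -6  [terminal]
12. n7.ok = 9  [f.val * 3 + 27]
13. n7.cnt = false  [f.val == C.pre]
14. n6.ok = 3  [C₁.ok - 6]
15. n6.cnt = true  [C₁.ok == 9]
16. n4.cnt = "mw"  ["mw"]
17. n4.lab = 26  [C.ok * -1 + 29]
18. n4.env = 8  [C.ok + 5]
19. n0.ok = "qw"  ["qw"]
20. n0.wid = 7  [len(D.cnt) + 5]
21. n0.tag = 7  [len(D.cnt) + 5]

8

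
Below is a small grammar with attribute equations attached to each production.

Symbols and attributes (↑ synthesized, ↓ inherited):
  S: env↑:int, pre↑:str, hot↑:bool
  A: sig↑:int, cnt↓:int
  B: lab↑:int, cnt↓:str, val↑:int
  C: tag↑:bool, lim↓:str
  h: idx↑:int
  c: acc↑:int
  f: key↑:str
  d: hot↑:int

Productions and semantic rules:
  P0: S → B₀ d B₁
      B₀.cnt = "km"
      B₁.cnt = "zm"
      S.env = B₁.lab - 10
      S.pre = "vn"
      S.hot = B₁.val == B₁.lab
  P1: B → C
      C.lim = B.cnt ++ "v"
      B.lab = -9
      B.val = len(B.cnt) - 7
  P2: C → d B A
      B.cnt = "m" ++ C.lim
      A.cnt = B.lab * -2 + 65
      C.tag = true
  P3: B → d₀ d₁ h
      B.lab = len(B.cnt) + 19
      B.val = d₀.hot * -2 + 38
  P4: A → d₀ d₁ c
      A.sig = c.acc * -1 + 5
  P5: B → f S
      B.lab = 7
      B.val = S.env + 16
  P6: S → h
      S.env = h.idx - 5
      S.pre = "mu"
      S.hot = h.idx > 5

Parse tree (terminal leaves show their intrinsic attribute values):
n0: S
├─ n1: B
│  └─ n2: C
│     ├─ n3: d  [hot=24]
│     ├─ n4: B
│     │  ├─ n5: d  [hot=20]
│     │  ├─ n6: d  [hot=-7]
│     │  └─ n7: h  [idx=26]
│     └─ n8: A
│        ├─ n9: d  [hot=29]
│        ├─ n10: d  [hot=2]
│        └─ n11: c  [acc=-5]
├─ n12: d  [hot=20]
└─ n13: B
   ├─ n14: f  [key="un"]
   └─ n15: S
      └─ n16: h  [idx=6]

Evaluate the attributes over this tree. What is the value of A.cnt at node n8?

1. n1.cnt = "km"  ["km"]
2. n2.lim = "kmv"  [B.cnt ++ "v"]
3. n3.hot = 24  [terminal]
4. n4.cnt = "mkmv"  ["m" ++ C.lim]
5. n5.hot = 20  [terminal]
6. n6.hot = -7  [terminal]
7. n7.idx = 26  [terminal]
8. n4.lab = 23  [len(B.cnt) + 19]
9. n4.val = -2  [d₀.hot * -2 + 38]
10. n8.cnt = 19  [B.lab * -2 + 65]
11. n9.hot = 29  [terminal]
12. n10.hot = 2  [terminal]
13. n11.acc = -5  [terminal]
14. n8.sig = 10  [c.acc * -1 + 5]
15. n2.tag = true  [true]
16. n1.lab = -9  [-9]
17. n1.val = -5  [len(B.cnt) - 7]
18. n12.hot = 20  [terminal]
19. n13.cnt = "zm"  ["zm"]
20. n14.key = "un"  [terminal]
21. n16.idx = 6  [terminal]
22. n15.env = 1  [h.idx - 5]
23. n15.pre = "mu"  ["mu"]
24. n15.hot = true  [h.idx > 5]
25. n13.lab = 7  [7]
26. n13.val = 17  [S.env + 16]
27. n0.env = -3  [B₁.lab - 10]
28. n0.pre = "vn"  ["vn"]
29. n0.hot = false  [B₁.val == B₁.lab]

19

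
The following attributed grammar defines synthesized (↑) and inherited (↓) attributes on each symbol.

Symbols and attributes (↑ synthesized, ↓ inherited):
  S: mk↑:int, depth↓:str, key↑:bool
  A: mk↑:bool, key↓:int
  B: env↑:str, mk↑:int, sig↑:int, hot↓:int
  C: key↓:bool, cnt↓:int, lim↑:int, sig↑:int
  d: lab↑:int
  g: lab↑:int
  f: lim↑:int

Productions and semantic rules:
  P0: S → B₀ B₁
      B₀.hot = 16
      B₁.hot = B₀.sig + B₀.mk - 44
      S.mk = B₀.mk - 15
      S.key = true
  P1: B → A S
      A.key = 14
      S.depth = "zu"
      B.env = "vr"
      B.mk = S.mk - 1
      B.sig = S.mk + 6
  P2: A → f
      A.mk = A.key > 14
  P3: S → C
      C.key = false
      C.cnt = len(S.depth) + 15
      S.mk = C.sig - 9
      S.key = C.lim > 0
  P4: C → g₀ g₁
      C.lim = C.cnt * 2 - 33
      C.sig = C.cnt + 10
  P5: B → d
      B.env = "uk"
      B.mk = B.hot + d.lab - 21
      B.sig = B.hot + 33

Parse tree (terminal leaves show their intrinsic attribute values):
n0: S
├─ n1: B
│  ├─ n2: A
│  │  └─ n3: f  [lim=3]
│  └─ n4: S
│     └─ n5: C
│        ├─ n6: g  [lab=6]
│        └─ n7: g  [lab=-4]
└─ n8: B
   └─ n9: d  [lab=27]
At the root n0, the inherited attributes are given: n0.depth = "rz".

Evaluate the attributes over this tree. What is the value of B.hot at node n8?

-3

1. n0.depth = "rz"  [given at root]
2. n1.hot = 16  [16]
3. n2.key = 14  [14]
4. n3.lim = 3  [terminal]
5. n2.mk = false  [A.key > 14]
6. n4.depth = "zu"  ["zu"]
7. n5.key = false  [false]
8. n5.cnt = 17  [len(S.depth) + 15]
9. n6.lab = 6  [terminal]
10. n7.lab = -4  [terminal]
11. n5.lim = 1  [C.cnt * 2 - 33]
12. n5.sig = 27  [C.cnt + 10]
13. n4.mk = 18  [C.sig - 9]
14. n4.key = true  [C.lim > 0]
15. n1.env = "vr"  ["vr"]
16. n1.mk = 17  [S.mk - 1]
17. n1.sig = 24  [S.mk + 6]
18. n8.hot = -3  [B₀.sig + B₀.mk - 44]
19. n9.lab = 27  [terminal]
20. n8.env = "uk"  ["uk"]
21. n8.mk = 3  [B.hot + d.lab - 21]
22. n8.sig = 30  [B.hot + 33]
23. n0.mk = 2  [B₀.mk - 15]
24. n0.key = true  [true]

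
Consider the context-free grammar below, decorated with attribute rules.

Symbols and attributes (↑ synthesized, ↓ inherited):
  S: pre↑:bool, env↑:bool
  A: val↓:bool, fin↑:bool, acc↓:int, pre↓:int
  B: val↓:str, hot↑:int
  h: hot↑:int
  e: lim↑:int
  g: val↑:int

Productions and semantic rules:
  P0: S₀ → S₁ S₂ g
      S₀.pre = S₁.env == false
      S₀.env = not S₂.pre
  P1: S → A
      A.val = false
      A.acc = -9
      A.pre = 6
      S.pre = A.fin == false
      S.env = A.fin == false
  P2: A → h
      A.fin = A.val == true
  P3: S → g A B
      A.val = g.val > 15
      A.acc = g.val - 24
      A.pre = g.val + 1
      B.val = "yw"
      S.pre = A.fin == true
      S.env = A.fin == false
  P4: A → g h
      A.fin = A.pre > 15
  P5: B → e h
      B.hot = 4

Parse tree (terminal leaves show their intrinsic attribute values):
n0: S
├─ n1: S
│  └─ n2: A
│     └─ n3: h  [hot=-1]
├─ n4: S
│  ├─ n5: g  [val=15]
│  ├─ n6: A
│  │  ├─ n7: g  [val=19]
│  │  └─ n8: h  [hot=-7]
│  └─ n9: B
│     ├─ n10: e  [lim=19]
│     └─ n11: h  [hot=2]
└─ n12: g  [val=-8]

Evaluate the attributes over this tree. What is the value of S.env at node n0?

1. n2.val = false  [false]
2. n2.acc = -9  [-9]
3. n2.pre = 6  [6]
4. n3.hot = -1  [terminal]
5. n2.fin = false  [A.val == true]
6. n1.pre = true  [A.fin == false]
7. n1.env = true  [A.fin == false]
8. n5.val = 15  [terminal]
9. n6.val = false  [g.val > 15]
10. n6.acc = -9  [g.val - 24]
11. n6.pre = 16  [g.val + 1]
12. n7.val = 19  [terminal]
13. n8.hot = -7  [terminal]
14. n6.fin = true  [A.pre > 15]
15. n9.val = "yw"  ["yw"]
16. n10.lim = 19  [terminal]
17. n11.hot = 2  [terminal]
18. n9.hot = 4  [4]
19. n4.pre = true  [A.fin == true]
20. n4.env = false  [A.fin == false]
21. n12.val = -8  [terminal]
22. n0.pre = false  [S₁.env == false]
23. n0.env = false  [not S₂.pre]

false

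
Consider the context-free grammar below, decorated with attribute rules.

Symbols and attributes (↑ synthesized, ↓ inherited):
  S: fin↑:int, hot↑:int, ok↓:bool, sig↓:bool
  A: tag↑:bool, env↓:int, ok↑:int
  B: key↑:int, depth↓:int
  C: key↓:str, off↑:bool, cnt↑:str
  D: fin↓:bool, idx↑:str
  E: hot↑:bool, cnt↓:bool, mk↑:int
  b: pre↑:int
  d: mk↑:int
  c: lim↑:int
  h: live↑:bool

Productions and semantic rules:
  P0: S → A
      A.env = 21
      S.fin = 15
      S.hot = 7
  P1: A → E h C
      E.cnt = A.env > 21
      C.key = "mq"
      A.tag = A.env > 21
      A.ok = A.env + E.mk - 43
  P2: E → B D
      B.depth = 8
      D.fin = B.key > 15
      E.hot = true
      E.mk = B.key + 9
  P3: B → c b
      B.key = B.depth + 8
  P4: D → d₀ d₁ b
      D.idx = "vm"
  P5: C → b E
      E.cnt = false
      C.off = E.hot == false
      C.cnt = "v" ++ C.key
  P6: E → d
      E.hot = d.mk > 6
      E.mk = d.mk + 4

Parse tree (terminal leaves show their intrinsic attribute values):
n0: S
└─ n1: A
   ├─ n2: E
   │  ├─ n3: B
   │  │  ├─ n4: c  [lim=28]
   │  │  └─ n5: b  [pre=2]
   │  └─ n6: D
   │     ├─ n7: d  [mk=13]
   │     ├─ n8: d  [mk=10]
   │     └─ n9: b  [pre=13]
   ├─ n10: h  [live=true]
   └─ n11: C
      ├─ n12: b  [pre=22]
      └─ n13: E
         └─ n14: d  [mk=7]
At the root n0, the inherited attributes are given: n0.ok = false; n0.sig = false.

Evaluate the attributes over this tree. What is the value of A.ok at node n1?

3

1. n0.ok = false  [given at root]
2. n0.sig = false  [given at root]
3. n1.env = 21  [21]
4. n2.cnt = false  [A.env > 21]
5. n3.depth = 8  [8]
6. n4.lim = 28  [terminal]
7. n5.pre = 2  [terminal]
8. n3.key = 16  [B.depth + 8]
9. n6.fin = true  [B.key > 15]
10. n7.mk = 13  [terminal]
11. n8.mk = 10  [terminal]
12. n9.pre = 13  [terminal]
13. n6.idx = "vm"  ["vm"]
14. n2.hot = true  [true]
15. n2.mk = 25  [B.key + 9]
16. n10.live = true  [terminal]
17. n11.key = "mq"  ["mq"]
18. n12.pre = 22  [terminal]
19. n13.cnt = false  [false]
20. n14.mk = 7  [terminal]
21. n13.hot = true  [d.mk > 6]
22. n13.mk = 11  [d.mk + 4]
23. n11.off = false  [E.hot == false]
24. n11.cnt = "vmq"  ["v" ++ C.key]
25. n1.tag = false  [A.env > 21]
26. n1.ok = 3  [A.env + E.mk - 43]
27. n0.fin = 15  [15]
28. n0.hot = 7  [7]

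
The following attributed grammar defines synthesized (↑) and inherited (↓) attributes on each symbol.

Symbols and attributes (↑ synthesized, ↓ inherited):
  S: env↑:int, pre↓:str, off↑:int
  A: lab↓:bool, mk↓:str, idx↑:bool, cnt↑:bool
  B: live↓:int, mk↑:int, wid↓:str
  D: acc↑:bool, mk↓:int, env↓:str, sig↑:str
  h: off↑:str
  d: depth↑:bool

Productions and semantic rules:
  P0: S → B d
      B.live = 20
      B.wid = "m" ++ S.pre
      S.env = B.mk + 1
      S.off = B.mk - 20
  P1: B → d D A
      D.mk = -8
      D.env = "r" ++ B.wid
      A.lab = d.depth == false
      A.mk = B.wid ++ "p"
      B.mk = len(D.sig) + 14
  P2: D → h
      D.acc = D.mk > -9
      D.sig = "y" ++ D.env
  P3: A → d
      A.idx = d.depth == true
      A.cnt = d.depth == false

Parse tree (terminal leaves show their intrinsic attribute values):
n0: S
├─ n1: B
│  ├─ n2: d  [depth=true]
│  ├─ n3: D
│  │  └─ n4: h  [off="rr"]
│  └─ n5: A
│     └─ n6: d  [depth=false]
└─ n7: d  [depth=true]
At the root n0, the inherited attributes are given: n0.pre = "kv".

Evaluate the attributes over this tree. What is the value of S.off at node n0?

1. n0.pre = "kv"  [given at root]
2. n1.live = 20  [20]
3. n1.wid = "mkv"  ["m" ++ S.pre]
4. n2.depth = true  [terminal]
5. n3.mk = -8  [-8]
6. n3.env = "rmkv"  ["r" ++ B.wid]
7. n4.off = "rr"  [terminal]
8. n3.acc = true  [D.mk > -9]
9. n3.sig = "yrmkv"  ["y" ++ D.env]
10. n5.lab = false  [d.depth == false]
11. n5.mk = "mkvp"  [B.wid ++ "p"]
12. n6.depth = false  [terminal]
13. n5.idx = false  [d.depth == true]
14. n5.cnt = true  [d.depth == false]
15. n1.mk = 19  [len(D.sig) + 14]
16. n7.depth = true  [terminal]
17. n0.env = 20  [B.mk + 1]
18. n0.off = -1  [B.mk - 20]

-1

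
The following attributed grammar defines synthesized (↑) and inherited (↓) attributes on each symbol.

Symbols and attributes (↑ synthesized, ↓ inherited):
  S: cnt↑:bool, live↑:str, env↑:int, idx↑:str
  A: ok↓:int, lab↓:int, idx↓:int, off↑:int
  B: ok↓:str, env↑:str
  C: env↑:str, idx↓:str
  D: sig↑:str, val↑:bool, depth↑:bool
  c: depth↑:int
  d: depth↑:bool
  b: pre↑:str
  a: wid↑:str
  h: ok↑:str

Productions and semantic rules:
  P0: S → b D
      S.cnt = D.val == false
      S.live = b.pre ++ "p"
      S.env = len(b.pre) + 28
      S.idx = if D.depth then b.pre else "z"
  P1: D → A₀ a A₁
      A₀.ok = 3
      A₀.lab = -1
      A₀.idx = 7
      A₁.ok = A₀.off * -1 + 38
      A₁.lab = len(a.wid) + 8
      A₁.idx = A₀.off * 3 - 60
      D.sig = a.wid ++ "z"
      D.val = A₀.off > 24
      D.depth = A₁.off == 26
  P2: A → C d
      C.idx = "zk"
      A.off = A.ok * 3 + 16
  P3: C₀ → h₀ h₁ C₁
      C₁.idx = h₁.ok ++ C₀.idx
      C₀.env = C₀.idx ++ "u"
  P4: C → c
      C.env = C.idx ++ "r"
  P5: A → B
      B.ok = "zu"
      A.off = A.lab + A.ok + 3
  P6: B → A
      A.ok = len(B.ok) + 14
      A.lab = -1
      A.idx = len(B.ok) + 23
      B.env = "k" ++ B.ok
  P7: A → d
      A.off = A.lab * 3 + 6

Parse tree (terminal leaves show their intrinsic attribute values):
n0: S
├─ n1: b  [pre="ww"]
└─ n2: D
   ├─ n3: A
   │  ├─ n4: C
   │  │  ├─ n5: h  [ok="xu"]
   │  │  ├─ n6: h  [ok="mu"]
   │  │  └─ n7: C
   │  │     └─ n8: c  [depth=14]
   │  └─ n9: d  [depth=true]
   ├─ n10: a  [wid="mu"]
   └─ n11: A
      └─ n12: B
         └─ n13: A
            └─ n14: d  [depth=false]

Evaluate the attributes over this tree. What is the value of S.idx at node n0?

"ww"

1. n1.pre = "ww"  [terminal]
2. n3.ok = 3  [3]
3. n3.lab = -1  [-1]
4. n3.idx = 7  [7]
5. n4.idx = "zk"  ["zk"]
6. n5.ok = "xu"  [terminal]
7. n6.ok = "mu"  [terminal]
8. n7.idx = "muzk"  [h₁.ok ++ C₀.idx]
9. n8.depth = 14  [terminal]
10. n7.env = "muzkr"  [C.idx ++ "r"]
11. n4.env = "zku"  [C₀.idx ++ "u"]
12. n9.depth = true  [terminal]
13. n3.off = 25  [A.ok * 3 + 16]
14. n10.wid = "mu"  [terminal]
15. n11.ok = 13  [A₀.off * -1 + 38]
16. n11.lab = 10  [len(a.wid) + 8]
17. n11.idx = 15  [A₀.off * 3 - 60]
18. n12.ok = "zu"  ["zu"]
19. n13.ok = 16  [len(B.ok) + 14]
20. n13.lab = -1  [-1]
21. n13.idx = 25  [len(B.ok) + 23]
22. n14.depth = false  [terminal]
23. n13.off = 3  [A.lab * 3 + 6]
24. n12.env = "kzu"  ["k" ++ B.ok]
25. n11.off = 26  [A.lab + A.ok + 3]
26. n2.sig = "muz"  [a.wid ++ "z"]
27. n2.val = true  [A₀.off > 24]
28. n2.depth = true  [A₁.off == 26]
29. n0.cnt = false  [D.val == false]
30. n0.live = "wwp"  [b.pre ++ "p"]
31. n0.env = 30  [len(b.pre) + 28]
32. n0.idx = "ww"  [if D.depth then b.pre else "z"]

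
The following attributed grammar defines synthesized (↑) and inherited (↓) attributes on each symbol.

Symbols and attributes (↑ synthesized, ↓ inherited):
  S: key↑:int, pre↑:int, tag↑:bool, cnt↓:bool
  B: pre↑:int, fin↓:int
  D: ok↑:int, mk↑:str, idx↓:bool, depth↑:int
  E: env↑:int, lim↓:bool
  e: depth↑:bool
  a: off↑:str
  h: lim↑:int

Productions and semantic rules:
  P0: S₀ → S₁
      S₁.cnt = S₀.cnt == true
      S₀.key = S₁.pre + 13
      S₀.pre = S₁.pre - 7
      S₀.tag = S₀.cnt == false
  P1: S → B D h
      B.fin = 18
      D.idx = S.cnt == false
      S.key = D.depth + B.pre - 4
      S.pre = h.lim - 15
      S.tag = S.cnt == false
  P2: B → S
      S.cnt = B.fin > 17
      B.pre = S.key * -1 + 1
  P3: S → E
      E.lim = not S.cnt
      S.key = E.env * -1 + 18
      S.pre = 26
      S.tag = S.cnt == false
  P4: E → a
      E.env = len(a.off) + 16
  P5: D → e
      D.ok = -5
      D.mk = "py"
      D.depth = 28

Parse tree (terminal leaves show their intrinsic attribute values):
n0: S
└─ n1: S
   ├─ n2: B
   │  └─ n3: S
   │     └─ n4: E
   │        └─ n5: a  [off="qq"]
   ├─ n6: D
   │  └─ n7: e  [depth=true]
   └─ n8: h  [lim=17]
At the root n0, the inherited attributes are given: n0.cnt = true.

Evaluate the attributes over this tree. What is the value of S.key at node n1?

1. n0.cnt = true  [given at root]
2. n1.cnt = true  [S₀.cnt == true]
3. n2.fin = 18  [18]
4. n3.cnt = true  [B.fin > 17]
5. n4.lim = false  [not S.cnt]
6. n5.off = "qq"  [terminal]
7. n4.env = 18  [len(a.off) + 16]
8. n3.key = 0  [E.env * -1 + 18]
9. n3.pre = 26  [26]
10. n3.tag = false  [S.cnt == false]
11. n2.pre = 1  [S.key * -1 + 1]
12. n6.idx = false  [S.cnt == false]
13. n7.depth = true  [terminal]
14. n6.ok = -5  [-5]
15. n6.mk = "py"  ["py"]
16. n6.depth = 28  [28]
17. n8.lim = 17  [terminal]
18. n1.key = 25  [D.depth + B.pre - 4]
19. n1.pre = 2  [h.lim - 15]
20. n1.tag = false  [S.cnt == false]
21. n0.key = 15  [S₁.pre + 13]
22. n0.pre = -5  [S₁.pre - 7]
23. n0.tag = false  [S₀.cnt == false]

25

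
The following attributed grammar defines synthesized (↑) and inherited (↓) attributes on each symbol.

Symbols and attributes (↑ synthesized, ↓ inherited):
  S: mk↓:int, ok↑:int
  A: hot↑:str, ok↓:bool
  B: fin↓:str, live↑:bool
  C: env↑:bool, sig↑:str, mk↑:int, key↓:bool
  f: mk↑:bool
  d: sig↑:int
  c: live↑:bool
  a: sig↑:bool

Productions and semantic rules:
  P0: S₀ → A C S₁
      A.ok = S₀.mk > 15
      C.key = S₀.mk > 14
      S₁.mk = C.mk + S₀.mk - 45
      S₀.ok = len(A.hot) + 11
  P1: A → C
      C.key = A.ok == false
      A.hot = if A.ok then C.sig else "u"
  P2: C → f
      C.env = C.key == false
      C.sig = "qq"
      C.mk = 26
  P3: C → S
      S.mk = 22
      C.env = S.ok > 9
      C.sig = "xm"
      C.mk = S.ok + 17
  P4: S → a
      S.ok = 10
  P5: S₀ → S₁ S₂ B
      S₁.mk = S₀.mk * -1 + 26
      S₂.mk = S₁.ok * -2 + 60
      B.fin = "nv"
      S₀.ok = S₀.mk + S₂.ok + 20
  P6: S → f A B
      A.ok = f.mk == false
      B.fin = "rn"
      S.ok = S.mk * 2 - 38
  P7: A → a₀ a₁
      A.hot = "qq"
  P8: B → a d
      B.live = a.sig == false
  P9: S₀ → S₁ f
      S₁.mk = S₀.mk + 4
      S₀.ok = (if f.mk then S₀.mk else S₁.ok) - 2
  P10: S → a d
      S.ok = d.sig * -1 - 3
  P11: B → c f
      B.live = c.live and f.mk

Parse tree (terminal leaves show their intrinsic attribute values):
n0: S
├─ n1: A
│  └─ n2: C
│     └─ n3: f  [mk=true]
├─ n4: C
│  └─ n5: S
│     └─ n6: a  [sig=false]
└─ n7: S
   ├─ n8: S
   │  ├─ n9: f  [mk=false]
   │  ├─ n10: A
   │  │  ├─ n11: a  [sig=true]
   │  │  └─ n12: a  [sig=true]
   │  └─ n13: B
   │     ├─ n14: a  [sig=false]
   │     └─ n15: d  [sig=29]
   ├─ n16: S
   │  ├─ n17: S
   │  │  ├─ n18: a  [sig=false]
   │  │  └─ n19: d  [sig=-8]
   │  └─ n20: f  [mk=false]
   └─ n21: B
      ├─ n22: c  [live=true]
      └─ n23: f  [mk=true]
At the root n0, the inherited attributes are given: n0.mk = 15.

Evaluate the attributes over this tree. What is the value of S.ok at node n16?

1. n0.mk = 15  [given at root]
2. n1.ok = false  [S₀.mk > 15]
3. n2.key = true  [A.ok == false]
4. n3.mk = true  [terminal]
5. n2.env = false  [C.key == false]
6. n2.sig = "qq"  ["qq"]
7. n2.mk = 26  [26]
8. n1.hot = "u"  [if A.ok then C.sig else "u"]
9. n4.key = true  [S₀.mk > 14]
10. n5.mk = 22  [22]
11. n6.sig = false  [terminal]
12. n5.ok = 10  [10]
13. n4.env = true  [S.ok > 9]
14. n4.sig = "xm"  ["xm"]
15. n4.mk = 27  [S.ok + 17]
16. n7.mk = -3  [C.mk + S₀.mk - 45]
17. n8.mk = 29  [S₀.mk * -1 + 26]
18. n9.mk = false  [terminal]
19. n10.ok = true  [f.mk == false]
20. n11.sig = true  [terminal]
21. n12.sig = true  [terminal]
22. n10.hot = "qq"  ["qq"]
23. n13.fin = "rn"  ["rn"]
24. n14.sig = false  [terminal]
25. n15.sig = 29  [terminal]
26. n13.live = true  [a.sig == false]
27. n8.ok = 20  [S.mk * 2 - 38]
28. n16.mk = 20  [S₁.ok * -2 + 60]
29. n17.mk = 24  [S₀.mk + 4]
30. n18.sig = false  [terminal]
31. n19.sig = -8  [terminal]
32. n17.ok = 5  [d.sig * -1 - 3]
33. n20.mk = false  [terminal]
34. n16.ok = 3  [(if f.mk then S₀.mk else S₁.ok) - 2]
35. n21.fin = "nv"  ["nv"]
36. n22.live = true  [terminal]
37. n23.mk = true  [terminal]
38. n21.live = true  [c.live and f.mk]
39. n7.ok = 20  [S₀.mk + S₂.ok + 20]
40. n0.ok = 12  [len(A.hot) + 11]

3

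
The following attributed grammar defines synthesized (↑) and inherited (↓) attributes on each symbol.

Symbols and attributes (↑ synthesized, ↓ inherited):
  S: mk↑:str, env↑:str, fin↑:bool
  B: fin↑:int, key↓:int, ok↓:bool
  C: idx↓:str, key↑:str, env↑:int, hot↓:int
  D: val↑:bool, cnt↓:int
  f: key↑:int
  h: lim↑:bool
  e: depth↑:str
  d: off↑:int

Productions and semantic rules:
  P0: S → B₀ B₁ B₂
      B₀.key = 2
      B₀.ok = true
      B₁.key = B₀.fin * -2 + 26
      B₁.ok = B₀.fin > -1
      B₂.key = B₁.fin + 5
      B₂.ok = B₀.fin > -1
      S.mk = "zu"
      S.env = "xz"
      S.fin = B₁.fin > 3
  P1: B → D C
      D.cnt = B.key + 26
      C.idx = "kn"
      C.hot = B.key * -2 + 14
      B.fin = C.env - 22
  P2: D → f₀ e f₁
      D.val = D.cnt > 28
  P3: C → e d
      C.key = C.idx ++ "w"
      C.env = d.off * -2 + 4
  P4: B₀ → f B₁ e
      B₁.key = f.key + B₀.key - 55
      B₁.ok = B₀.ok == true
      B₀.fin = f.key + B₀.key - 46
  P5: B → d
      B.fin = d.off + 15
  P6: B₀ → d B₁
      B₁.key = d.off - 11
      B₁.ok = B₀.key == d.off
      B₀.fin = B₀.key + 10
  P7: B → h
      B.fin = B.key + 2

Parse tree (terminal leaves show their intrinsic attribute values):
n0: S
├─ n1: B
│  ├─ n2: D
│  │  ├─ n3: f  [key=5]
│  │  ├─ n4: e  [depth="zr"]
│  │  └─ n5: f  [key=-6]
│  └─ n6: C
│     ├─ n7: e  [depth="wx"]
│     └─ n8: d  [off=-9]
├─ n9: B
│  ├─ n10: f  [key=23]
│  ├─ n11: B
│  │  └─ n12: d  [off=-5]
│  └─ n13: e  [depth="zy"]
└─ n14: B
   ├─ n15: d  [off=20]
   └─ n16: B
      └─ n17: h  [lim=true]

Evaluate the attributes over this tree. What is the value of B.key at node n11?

-6

1. n1.key = 2  [2]
2. n1.ok = true  [true]
3. n2.cnt = 28  [B.key + 26]
4. n3.key = 5  [terminal]
5. n4.depth = "zr"  [terminal]
6. n5.key = -6  [terminal]
7. n2.val = false  [D.cnt > 28]
8. n6.idx = "kn"  ["kn"]
9. n6.hot = 10  [B.key * -2 + 14]
10. n7.depth = "wx"  [terminal]
11. n8.off = -9  [terminal]
12. n6.key = "knw"  [C.idx ++ "w"]
13. n6.env = 22  [d.off * -2 + 4]
14. n1.fin = 0  [C.env - 22]
15. n9.key = 26  [B₀.fin * -2 + 26]
16. n9.ok = true  [B₀.fin > -1]
17. n10.key = 23  [terminal]
18. n11.key = -6  [f.key + B₀.key - 55]
19. n11.ok = true  [B₀.ok == true]
20. n12.off = -5  [terminal]
21. n11.fin = 10  [d.off + 15]
22. n13.depth = "zy"  [terminal]
23. n9.fin = 3  [f.key + B₀.key - 46]
24. n14.key = 8  [B₁.fin + 5]
25. n14.ok = true  [B₀.fin > -1]
26. n15.off = 20  [terminal]
27. n16.key = 9  [d.off - 11]
28. n16.ok = false  [B₀.key == d.off]
29. n17.lim = true  [terminal]
30. n16.fin = 11  [B.key + 2]
31. n14.fin = 18  [B₀.key + 10]
32. n0.mk = "zu"  ["zu"]
33. n0.env = "xz"  ["xz"]
34. n0.fin = false  [B₁.fin > 3]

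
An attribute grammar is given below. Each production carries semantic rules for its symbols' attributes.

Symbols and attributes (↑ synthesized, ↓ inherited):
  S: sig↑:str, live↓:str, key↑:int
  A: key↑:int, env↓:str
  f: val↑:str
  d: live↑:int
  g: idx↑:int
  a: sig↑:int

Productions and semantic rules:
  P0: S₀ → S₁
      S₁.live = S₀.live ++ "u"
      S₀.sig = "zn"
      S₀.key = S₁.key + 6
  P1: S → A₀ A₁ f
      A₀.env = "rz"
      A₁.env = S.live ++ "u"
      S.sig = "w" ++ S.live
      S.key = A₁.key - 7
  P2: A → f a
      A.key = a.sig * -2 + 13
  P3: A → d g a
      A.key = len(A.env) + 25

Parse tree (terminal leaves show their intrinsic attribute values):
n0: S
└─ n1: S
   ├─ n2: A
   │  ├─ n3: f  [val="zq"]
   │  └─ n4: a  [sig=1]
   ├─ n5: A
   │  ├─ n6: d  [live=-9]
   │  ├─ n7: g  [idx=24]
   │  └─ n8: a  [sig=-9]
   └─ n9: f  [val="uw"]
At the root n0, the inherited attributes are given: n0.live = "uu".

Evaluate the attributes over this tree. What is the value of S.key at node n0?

1. n0.live = "uu"  [given at root]
2. n1.live = "uuu"  [S₀.live ++ "u"]
3. n2.env = "rz"  ["rz"]
4. n3.val = "zq"  [terminal]
5. n4.sig = 1  [terminal]
6. n2.key = 11  [a.sig * -2 + 13]
7. n5.env = "uuuu"  [S.live ++ "u"]
8. n6.live = -9  [terminal]
9. n7.idx = 24  [terminal]
10. n8.sig = -9  [terminal]
11. n5.key = 29  [len(A.env) + 25]
12. n9.val = "uw"  [terminal]
13. n1.sig = "wuuu"  ["w" ++ S.live]
14. n1.key = 22  [A₁.key - 7]
15. n0.sig = "zn"  ["zn"]
16. n0.key = 28  [S₁.key + 6]

28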